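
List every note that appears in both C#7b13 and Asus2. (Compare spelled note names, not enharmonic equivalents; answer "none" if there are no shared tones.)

C#7b13 = C♯, E♯, G♯, B, A.
Asus2 = A, B, E.
Shared: B, A.

B, A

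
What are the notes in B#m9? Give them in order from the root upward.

B♯  D♯  F𝄪  A♯  C𝄪

B#m9: minor ninth on B♯.
Root: B♯
Minor 3rd (3rd): D♯
Perfect 5th (5th): F𝄪
Minor 7th (7th): A♯
Major 9th (9th): C𝄪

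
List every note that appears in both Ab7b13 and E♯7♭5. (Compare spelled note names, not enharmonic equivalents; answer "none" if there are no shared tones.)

Ab7b13: Ab C Eb Gb Fb
E♯7♭5: E# G## B D#
Common to both → none.

none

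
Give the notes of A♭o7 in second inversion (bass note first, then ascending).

Ebb Gbb Ab Cb

In root position, A♭o7 is Ab–Cb–Ebb–Gbb.
Second inversion puts the fifth (Ebb) in the bass.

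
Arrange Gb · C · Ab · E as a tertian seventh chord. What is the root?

Arranged so that each adjacent pair is a third by letter name: Ab – C – E – Gb.
The bottom of that stack, Ab, is the root (this is Ab augmented seventh).

Ab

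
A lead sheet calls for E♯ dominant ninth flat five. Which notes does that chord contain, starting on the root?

Root E-sharp, quality dominant ninth flat five:
- root: E-sharp
- major 3rd: G-double-sharp
- diminished 5th: B
- minor 7th: D-sharp
- major 9th: F-double-sharp

E-sharp – G-double-sharp – B – D-sharp – F-double-sharp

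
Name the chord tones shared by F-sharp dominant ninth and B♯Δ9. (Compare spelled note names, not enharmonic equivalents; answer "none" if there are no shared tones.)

none

F-sharp dominant ninth: F# A# C# E G#
B♯Δ9: B# D## F## A## C##
Common to both → none.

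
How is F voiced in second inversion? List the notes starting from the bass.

C, F, A

F = F–A–C; second inversion → fifth (C) lowest.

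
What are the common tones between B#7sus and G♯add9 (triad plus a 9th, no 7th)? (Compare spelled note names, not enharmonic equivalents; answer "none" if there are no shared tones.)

B# – A#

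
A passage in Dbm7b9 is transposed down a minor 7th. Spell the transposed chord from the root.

Eb – Gb – Bb – Db – Fb

A minor 7th down from Db is Eb, so the new chord is Eb minor seventh flat nine.
- root: Eb
- minor 3rd: Gb
- perfect 5th: Bb
- minor 7th: Db
- minor 9th: Fb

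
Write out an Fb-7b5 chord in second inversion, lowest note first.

Cbb Ebb Fb Abb

In root position, Fb-7b5 is Fb–Abb–Cbb–Ebb.
Second inversion puts the fifth (Cbb) in the bass.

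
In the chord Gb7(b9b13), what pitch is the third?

Gb7(b9b13) is built on Gb; its 3rd is a major 3rd above the root.
A third above G uses the letter B, and the major 3rd above Gb is Bb.

Bb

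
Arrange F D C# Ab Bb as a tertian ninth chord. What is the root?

Bb

Stacking in thirds gives Bb – D – F – Ab – C#, so Bb is the root — Bb dominant seventh sharp nine.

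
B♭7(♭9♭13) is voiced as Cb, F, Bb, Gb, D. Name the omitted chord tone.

B♭7(♭9♭13) = Bb, D, F, Ab, Cb, Gb. The voicing lacks the 7th (minor 7th), Ab.

Ab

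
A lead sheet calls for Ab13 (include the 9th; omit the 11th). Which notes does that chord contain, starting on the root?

Ab C Eb Gb Bb F

Root Ab, quality dominant thirteenth:
- root: Ab
- major 3rd: C
- perfect 5th: Eb
- minor 7th: Gb
- major 9th: Bb
- major 13th: F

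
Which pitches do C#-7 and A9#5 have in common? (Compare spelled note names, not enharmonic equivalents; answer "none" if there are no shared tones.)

C♯, B

C#-7: C♯ E G♯ B
A9#5: A C♯ E♯ G B
Common to both → C♯, B.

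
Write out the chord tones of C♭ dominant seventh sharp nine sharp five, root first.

C♭ dominant seventh sharp nine sharp five is a dominant seventh sharp nine sharp five built on C-flat.
C-flat — root
E-flat — major 3rd
G — augmented 5th
B-double-flat — minor 7th
D — augmented 9th

C-flat E-flat G B-double-flat D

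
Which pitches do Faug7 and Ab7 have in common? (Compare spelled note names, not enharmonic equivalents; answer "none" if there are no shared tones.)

Faug7: F A C# Eb
Ab7: Ab C Eb Gb
Common to both → Eb.

Eb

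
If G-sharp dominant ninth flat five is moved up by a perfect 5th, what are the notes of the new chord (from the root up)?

D-sharp – F-double-sharp – A – C-sharp – E-sharp

G-sharp up a perfect 5th → D-sharp. New chord: D-sharp dominant ninth flat five.
D-sharp — root
F-double-sharp — major 3rd
A — diminished 5th
C-sharp — minor 7th
E-sharp — major 9th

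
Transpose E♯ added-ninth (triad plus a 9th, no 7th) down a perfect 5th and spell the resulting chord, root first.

E-sharp down a perfect 5th → A-sharp. New chord: A-sharp added-ninth.
Root: A-sharp
Major 3rd (3rd): C-double-sharp
Perfect 5th (5th): E-sharp
Major 9th (9th): B-sharp

A-sharp, C-double-sharp, E-sharp, B-sharp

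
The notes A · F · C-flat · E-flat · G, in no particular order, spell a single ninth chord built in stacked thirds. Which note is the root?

F

Stacking in thirds gives F – A – C-flat – E-flat – G, so F is the root — F dominant ninth flat five.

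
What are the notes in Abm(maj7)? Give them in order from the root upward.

Abm(maj7) is a minor-major seventh built on A♭.
A♭ — root
C♭ — minor 3rd
E♭ — perfect 5th
G — major 7th

A♭, C♭, E♭, G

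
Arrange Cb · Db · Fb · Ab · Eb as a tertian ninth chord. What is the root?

Arranged so that each adjacent pair is a third by letter name: Db – Fb – Ab – Cb – Eb.
The bottom of that stack, Db, is the root (this is Db minor ninth).

Db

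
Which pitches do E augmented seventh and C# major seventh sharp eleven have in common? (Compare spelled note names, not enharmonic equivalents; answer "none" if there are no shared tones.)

E augmented seventh: E G-sharp B-sharp D
C# major seventh sharp eleven: C-sharp E-sharp G-sharp B-sharp F-double-sharp
Common to both → G-sharp, B-sharp.

G-sharp B-sharp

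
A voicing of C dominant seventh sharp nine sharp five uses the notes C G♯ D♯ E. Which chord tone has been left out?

The full C dominant seventh sharp nine sharp five chord is C, E, G♯, B♭, D♯.
Comparing with the voicing, the minor 7th (7th) — B♭ — is absent.

B♭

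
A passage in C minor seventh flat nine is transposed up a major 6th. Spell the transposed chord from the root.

A major 6th up from C is A, so the new chord is A minor seventh flat nine.
root → A
3rd (minor 3rd) → C
5th (perfect 5th) → E
7th (minor 7th) → G
9th (minor 9th) → Bb

A – C – E – G – Bb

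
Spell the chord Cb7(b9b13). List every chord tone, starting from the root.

Cb7(b9b13): dominant seventh flat nine flat thirteen on Cb.
Root: Cb
Major 3rd (3rd): Eb
Perfect 5th (5th): Gb
Minor 7th (7th): Bbb
Minor 9th (9th): Dbb
Minor 13th (13th): Abb

Cb  Eb  Gb  Bbb  Dbb  Abb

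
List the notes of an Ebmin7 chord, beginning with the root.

E♭, G♭, B♭, D♭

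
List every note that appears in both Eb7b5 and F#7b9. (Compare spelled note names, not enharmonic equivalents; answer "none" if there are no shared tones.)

G

Eb7b5: Eb G Bbb Db
F#7b9: F# A# C# E G
Common to both → G.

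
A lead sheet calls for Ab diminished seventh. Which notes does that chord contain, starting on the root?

A♭, C♭, E𝄫, G𝄫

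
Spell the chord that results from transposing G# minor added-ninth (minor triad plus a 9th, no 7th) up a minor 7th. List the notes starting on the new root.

Transposed root: G-sharp → F-sharp (minor 7th up). So we spell F-sharp minor added-ninth:
Root: F-sharp
Minor 3rd (3rd): A
Perfect 5th (5th): C-sharp
Major 9th (9th): G-sharp

F-sharp A C-sharp G-sharp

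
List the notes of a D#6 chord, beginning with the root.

D#  F##  A#  B#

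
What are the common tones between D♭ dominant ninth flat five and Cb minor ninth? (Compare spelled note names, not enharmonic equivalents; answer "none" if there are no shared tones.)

D♭ dominant ninth flat five = Db, F, Abb, Cb, Eb.
Cb minor ninth = Cb, Ebb, Gb, Bbb, Db.
Shared: Db, Cb.

Db  Cb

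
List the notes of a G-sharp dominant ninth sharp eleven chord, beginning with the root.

G#  B#  D#  F#  A#  C##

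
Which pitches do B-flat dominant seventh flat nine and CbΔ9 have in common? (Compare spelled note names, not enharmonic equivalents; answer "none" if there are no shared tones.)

Bb, Cb

B-flat dominant seventh flat nine: Bb D F Ab Cb
CbΔ9: Cb Eb Gb Bb Db
Common to both → Bb, Cb.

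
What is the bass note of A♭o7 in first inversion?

C♭

A♭o7 = A♭–C♭–E𝄫–G𝄫. First inversion → third in the bass = C♭.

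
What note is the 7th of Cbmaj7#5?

Bb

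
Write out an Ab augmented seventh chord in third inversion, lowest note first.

Ab augmented seventh = A-flat–C–E–G-flat; third inversion → seventh (G-flat) lowest.

G-flat – A-flat – C – E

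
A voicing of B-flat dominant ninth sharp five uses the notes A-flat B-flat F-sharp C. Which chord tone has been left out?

D

The full B-flat dominant ninth sharp five chord is B-flat, D, F-sharp, A-flat, C.
Comparing with the voicing, the major 3rd (3rd) — D — is absent.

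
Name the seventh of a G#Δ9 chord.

F##

G#Δ9 is built on G#; its 7th is a major 7th above the root.
A seventh above G uses the letter F, and the major 7th above G# is F##.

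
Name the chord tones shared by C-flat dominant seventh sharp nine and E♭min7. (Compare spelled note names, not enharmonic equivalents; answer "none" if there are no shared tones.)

C-flat dominant seventh sharp nine = Cb, Eb, Gb, Bbb, D.
E♭min7 = Eb, Gb, Bb, Db.
Shared: Eb, Gb.

Eb, Gb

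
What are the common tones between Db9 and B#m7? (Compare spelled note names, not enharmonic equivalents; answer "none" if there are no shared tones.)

Db9 = D♭, F, A♭, C♭, E♭.
B#m7 = B♯, D♯, F𝄪, A♯.
Shared: none.

none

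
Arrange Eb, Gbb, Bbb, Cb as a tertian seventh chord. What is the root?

Cb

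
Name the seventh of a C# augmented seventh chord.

B

Root of C# augmented seventh = C#. The 7th is a minor 7th: C# up a minor 7th → B.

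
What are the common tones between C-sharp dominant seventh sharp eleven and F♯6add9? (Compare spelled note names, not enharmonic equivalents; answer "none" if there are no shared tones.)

C#, G#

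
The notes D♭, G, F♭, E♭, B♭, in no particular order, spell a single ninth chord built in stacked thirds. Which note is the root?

Arranged so that each adjacent pair is a third by letter name: E♭ – G – B♭ – D♭ – F♭.
The bottom of that stack, E♭, is the root (this is E♭ dominant seventh flat nine).

E♭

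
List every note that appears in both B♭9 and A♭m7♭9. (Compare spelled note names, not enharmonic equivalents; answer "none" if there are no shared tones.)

Ab

B♭9: Bb D F Ab C
A♭m7♭9: Ab Cb Eb Gb Bbb
Common to both → Ab.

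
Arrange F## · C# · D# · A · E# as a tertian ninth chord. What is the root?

Arranged so that each adjacent pair is a third by letter name: D# – F## – A – C# – E#.
The bottom of that stack, D#, is the root (this is D# dominant ninth flat five).

D#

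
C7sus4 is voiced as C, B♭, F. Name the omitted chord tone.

G

C7sus4 = C, F, G, B♭. The voicing lacks the 5th (perfect 5th), G.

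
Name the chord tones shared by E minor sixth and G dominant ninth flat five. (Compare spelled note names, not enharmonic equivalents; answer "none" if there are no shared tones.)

G  B

E minor sixth = E, G, B, C#.
G dominant ninth flat five = G, B, Db, F, A.
Shared: G, B.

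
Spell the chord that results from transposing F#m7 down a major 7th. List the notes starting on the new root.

Transposed root: F# → G (major 7th down). So we spell G minor seventh:
G — root
Bb — minor 3rd
D — perfect 5th
F — minor 7th

G, Bb, D, F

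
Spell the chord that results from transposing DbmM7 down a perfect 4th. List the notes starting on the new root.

A perfect 4th down from D♭ is A♭, so the new chord is A♭ minor-major seventh.
root → A♭
3rd (minor 3rd) → C♭
5th (perfect 5th) → E♭
7th (major 7th) → G

A♭ C♭ E♭ G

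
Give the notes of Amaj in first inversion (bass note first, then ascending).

Amaj = A–C♯–E; first inversion → third (C♯) lowest.

C♯  E  A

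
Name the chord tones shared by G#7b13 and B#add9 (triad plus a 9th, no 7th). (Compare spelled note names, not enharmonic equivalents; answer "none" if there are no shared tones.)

B#

G#7b13: G# B# D# F# E
B#add9: B# D## F## C##
Common to both → B#.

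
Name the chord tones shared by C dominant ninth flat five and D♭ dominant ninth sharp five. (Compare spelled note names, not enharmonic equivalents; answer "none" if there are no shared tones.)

none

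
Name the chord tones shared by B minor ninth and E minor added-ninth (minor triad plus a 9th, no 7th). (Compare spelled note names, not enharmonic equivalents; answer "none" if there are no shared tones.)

B  F-sharp

B minor ninth = B, D, F-sharp, A, C-sharp.
E minor added-ninth = E, G, B, F-sharp.
Shared: B, F-sharp.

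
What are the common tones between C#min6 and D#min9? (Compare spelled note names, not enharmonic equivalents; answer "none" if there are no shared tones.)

C#min6 = C#, E, G#, A#.
D#min9 = D#, F#, A#, C#, E#.
Shared: C#, A#.

C#  A#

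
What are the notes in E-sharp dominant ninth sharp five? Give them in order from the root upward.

E-sharp dominant ninth sharp five is a dominant ninth sharp five built on E♯.
- root: E♯
- major 3rd: G𝄪
- augmented 5th: B𝄪
- minor 7th: D♯
- major 9th: F𝄪

E♯, G𝄪, B𝄪, D♯, F𝄪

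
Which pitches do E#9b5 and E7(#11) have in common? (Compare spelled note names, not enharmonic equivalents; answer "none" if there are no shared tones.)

B

E#9b5: E# G## B D# F##
E7(#11): E G# B D A#
Common to both → B.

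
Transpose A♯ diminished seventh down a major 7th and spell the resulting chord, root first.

A-sharp down a major 7th → B. New chord: B diminished seventh.
B — root
D — minor 3rd
F — diminished 5th
A-flat — diminished 7th

B D F A-flat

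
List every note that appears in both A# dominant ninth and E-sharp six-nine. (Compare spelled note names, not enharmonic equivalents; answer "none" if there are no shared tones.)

C-double-sharp  E-sharp  B-sharp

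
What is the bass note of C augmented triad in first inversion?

C augmented triad in root position is C–E–G-sharp.
First inversion places the third in the bass, which is E.

E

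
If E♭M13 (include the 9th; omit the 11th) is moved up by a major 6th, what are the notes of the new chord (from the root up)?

C, E, G, B, D, A

A major 6th up from Eb is C, so the new chord is C major thirteenth.
- root: C
- major 3rd: E
- perfect 5th: G
- major 7th: B
- major 9th: D
- major 13th: A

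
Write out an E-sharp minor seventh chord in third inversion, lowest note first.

D-sharp, E-sharp, G-sharp, B-sharp

In root position, E-sharp minor seventh is E-sharp–G-sharp–B-sharp–D-sharp.
Third inversion puts the seventh (D-sharp) in the bass.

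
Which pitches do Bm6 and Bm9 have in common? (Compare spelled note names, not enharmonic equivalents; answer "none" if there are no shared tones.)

B  D  F#

Bm6: B D F# G#
Bm9: B D F# A C#
Common to both → B, D, F#.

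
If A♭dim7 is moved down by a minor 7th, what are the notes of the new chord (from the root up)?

Bb, Db, Fb, Abb

A minor 7th down from Ab is Bb, so the new chord is Bb diminished seventh.
root → Bb
3rd (minor 3rd) → Db
5th (diminished 5th) → Fb
7th (diminished 7th) → Abb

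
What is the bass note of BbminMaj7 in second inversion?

F

BbminMaj7 in root position is B♭–D♭–F–A.
Second inversion places the fifth in the bass, which is F.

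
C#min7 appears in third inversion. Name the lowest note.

B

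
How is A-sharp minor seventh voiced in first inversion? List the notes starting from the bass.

In root position, A-sharp minor seventh is A♯–C♯–E♯–G♯.
First inversion puts the third (C♯) in the bass.

C♯, E♯, G♯, A♯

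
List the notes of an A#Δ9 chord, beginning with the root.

A#, C##, E#, G##, B#

A#Δ9 is a major ninth built on A#.
Root: A#
Major 3rd (3rd): C##
Perfect 5th (5th): E#
Major 7th (7th): G##
Major 9th (9th): B#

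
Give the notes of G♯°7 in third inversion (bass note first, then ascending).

F  G♯  B  D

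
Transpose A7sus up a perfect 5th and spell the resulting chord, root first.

E A B D

A up a perfect 5th → E. New chord: E dominant seventh suspended fourth.
- root: E
- perfect 4th: A
- perfect 5th: B
- minor 7th: D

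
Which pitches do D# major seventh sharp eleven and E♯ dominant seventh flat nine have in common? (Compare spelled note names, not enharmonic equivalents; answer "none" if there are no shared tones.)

D-sharp, G-double-sharp

D# major seventh sharp eleven = D-sharp, F-double-sharp, A-sharp, C-double-sharp, G-double-sharp.
E♯ dominant seventh flat nine = E-sharp, G-double-sharp, B-sharp, D-sharp, F-sharp.
Shared: D-sharp, G-double-sharp.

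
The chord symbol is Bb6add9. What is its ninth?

Root of Bb6add9 = Bb. The 9th is a major 9th: Bb up a major 9th → C.

C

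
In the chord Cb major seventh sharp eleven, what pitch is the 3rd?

Eb

Cb major seventh sharp eleven is built on Cb; its 3rd is a major 3rd above the root.
A third above C uses the letter E, and the major 3rd above Cb is Eb.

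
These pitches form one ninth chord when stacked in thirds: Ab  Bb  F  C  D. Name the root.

Stacking in thirds gives Bb – D – F – Ab – C, so Bb is the root — Bb dominant ninth.

Bb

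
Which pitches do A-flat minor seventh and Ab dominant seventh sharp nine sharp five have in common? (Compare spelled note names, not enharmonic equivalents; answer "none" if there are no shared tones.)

A-flat G-flat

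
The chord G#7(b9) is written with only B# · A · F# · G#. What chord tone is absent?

G#7(b9) = G#, B#, D#, F#, A. The voicing lacks the 5th (perfect 5th), D#.

D#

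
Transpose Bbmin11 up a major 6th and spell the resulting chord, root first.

Bb up a major 6th → G. New chord: G minor eleventh.
Root: G
Minor 3rd (3rd): Bb
Perfect 5th (5th): D
Minor 7th (7th): F
Major 9th (9th): A
Perfect 11th (11th): C

G, Bb, D, F, A, C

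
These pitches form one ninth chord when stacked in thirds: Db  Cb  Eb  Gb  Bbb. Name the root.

Arranged so that each adjacent pair is a third by letter name: Cb – Eb – Gb – Bbb – Db.
The bottom of that stack, Cb, is the root (this is Cb dominant ninth).

Cb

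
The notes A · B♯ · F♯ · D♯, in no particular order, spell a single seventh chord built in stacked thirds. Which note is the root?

Arranged so that each adjacent pair is a third by letter name: B♯ – D♯ – F♯ – A.
The bottom of that stack, B♯, is the root (this is B♯ diminished seventh).

B♯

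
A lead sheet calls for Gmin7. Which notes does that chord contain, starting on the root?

G – Bb – D – F

Gmin7: minor seventh on G.
G — root
Bb — minor 3rd
D — perfect 5th
F — minor 7th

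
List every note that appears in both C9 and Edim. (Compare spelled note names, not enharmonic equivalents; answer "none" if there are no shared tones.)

E, G, Bb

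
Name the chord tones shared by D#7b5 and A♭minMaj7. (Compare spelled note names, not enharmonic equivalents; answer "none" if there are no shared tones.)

none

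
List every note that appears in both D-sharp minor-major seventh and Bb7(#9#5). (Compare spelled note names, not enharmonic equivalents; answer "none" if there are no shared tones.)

D-sharp minor-major seventh = D♯, F♯, A♯, C𝄪.
Bb7(#9#5) = B♭, D, F♯, A♭, C♯.
Shared: F♯.

F♯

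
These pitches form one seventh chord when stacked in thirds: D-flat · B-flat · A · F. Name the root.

Stacking in thirds gives B-flat – D-flat – F – A, so B-flat is the root — B-flat minor-major seventh.

B-flat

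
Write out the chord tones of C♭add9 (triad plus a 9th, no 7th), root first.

C♭  E♭  G♭  D♭

C♭add9 is an added-ninth built on C♭.
root → C♭
3rd (major 3rd) → E♭
5th (perfect 5th) → G♭
9th (major 9th) → D♭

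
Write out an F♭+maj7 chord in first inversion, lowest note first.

F♭+maj7 = Fb–Ab–C–Eb; first inversion → third (Ab) lowest.

Ab C Eb Fb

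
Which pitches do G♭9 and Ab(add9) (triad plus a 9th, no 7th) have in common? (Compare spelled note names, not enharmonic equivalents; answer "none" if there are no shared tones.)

G♭9 = Gb, Bb, Db, Fb, Ab.
Ab(add9) = Ab, C, Eb, Bb.
Shared: Bb, Ab.

Bb Ab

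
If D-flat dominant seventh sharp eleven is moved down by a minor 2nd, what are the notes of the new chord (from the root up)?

C – E – G – B-flat – F-sharp

A minor 2nd down from D-flat is C, so the new chord is C dominant seventh sharp eleven.
C — root
E — major 3rd
G — perfect 5th
B-flat — minor 7th
F-sharp — augmented 11th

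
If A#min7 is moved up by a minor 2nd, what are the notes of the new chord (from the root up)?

Transposed root: A# → B (minor 2nd up). So we spell B minor seventh:
root → B
3rd (minor 3rd) → D
5th (perfect 5th) → F#
7th (minor 7th) → A

B, D, F#, A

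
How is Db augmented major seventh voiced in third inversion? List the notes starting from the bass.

Db augmented major seventh = D♭–F–A–C; third inversion → seventh (C) lowest.

C D♭ F A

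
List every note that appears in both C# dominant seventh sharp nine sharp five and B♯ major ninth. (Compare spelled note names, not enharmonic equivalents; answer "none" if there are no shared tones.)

C# dominant seventh sharp nine sharp five: C-sharp E-sharp G-double-sharp B D-double-sharp
B♯ major ninth: B-sharp D-double-sharp F-double-sharp A-double-sharp C-double-sharp
Common to both → D-double-sharp.

D-double-sharp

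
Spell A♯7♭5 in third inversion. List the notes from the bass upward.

In root position, A♯7♭5 is A♯–C𝄪–E–G♯.
Third inversion puts the seventh (G♯) in the bass.

G♯, A♯, C𝄪, E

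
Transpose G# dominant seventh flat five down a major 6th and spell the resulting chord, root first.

G♯ down a major 6th → B. New chord: B dominant seventh flat five.
B — root
D♯ — major 3rd
F — diminished 5th
A — minor 7th

B D♯ F A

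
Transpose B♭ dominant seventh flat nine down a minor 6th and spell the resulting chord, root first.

Transposed root: Bb → D (minor 6th down). So we spell D dominant seventh flat nine:
Root: D
Major 3rd (3rd): F#
Perfect 5th (5th): A
Minor 7th (7th): C
Minor 9th (9th): Eb

D, F#, A, C, Eb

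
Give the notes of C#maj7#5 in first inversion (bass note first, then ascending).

In root position, C#maj7#5 is C#–E#–G##–B#.
First inversion puts the third (E#) in the bass.

E#  G##  B#  C#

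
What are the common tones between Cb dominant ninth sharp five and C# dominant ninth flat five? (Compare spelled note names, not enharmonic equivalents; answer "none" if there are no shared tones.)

Cb dominant ninth sharp five = C-flat, E-flat, G, B-double-flat, D-flat.
C# dominant ninth flat five = C-sharp, E-sharp, G, B, D-sharp.
Shared: G.

G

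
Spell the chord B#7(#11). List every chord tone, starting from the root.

B#7(#11): dominant seventh sharp eleven on B#.
Root: B#
Major 3rd (3rd): D##
Perfect 5th (5th): F##
Minor 7th (7th): A#
Augmented 11th (11th): E##

B# D## F## A# E##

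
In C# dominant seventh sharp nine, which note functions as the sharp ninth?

Root of C# dominant seventh sharp nine = C-sharp. The 9th is an augmented 9th: C-sharp up an augmented 9th → D-double-sharp.

D-double-sharp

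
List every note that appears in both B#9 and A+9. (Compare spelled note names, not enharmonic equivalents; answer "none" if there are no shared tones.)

B#9: B# D## F## A# C##
A+9: A C# E# G B
Common to both → none.

none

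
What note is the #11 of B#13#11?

E##

B#13#11 is built on B#; its 11th is an augmented 11th above the root.
A fourth above B uses the letter E, and the augmented 11th above B# is E##.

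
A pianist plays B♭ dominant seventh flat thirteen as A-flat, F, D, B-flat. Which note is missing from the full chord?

G-flat

B♭ dominant seventh flat thirteen = B-flat, D, F, A-flat, G-flat. The voicing lacks the 13th (minor 13th), G-flat.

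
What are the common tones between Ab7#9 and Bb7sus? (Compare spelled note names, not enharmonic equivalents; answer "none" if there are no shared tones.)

Ab7#9: Ab C Eb Gb B
Bb7sus: Bb Eb F Ab
Common to both → Ab, Eb.

Ab Eb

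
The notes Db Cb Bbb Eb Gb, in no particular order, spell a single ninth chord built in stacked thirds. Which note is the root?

Cb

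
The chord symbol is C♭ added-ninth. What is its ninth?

D-flat

Root of C♭ added-ninth = C-flat. The 9th is a major 9th: C-flat up a major 9th → D-flat.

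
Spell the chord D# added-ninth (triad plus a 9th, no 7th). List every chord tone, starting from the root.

D# added-ninth is an added-ninth built on D-sharp.
root → D-sharp
3rd (major 3rd) → F-double-sharp
5th (perfect 5th) → A-sharp
9th (major 9th) → E-sharp

D-sharp  F-double-sharp  A-sharp  E-sharp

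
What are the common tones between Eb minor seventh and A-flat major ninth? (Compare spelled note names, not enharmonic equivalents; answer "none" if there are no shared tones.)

Eb minor seventh = E-flat, G-flat, B-flat, D-flat.
A-flat major ninth = A-flat, C, E-flat, G, B-flat.
Shared: E-flat, B-flat.

E-flat  B-flat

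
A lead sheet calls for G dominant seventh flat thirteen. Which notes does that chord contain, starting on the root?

G – B – D – F – E-flat

Root G, quality dominant seventh flat thirteen:
Root: G
Major 3rd (3rd): B
Perfect 5th (5th): D
Minor 7th (7th): F
Minor 13th (13th): E-flat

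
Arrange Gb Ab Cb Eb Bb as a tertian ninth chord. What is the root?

Ab

Stacking in thirds gives Ab – Cb – Eb – Gb – Bb, so Ab is the root — Ab minor ninth.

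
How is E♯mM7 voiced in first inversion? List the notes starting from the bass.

G#  B#  D##  E#

E♯mM7 = E#–G#–B#–D##; first inversion → third (G#) lowest.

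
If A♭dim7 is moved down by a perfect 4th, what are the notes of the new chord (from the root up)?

A perfect 4th down from Ab is Eb, so the new chord is Eb diminished seventh.
Root: Eb
Minor 3rd (3rd): Gb
Diminished 5th (5th): Bbb
Diminished 7th (7th): Dbb

Eb, Gb, Bbb, Dbb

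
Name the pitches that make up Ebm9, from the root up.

Root Eb, quality minor ninth:
root → Eb
3rd (minor 3rd) → Gb
5th (perfect 5th) → Bb
7th (minor 7th) → Db
9th (major 9th) → F

Eb, Gb, Bb, Db, F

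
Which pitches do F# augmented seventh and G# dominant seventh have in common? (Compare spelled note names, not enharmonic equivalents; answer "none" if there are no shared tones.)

F-sharp

F# augmented seventh = F-sharp, A-sharp, C-double-sharp, E.
G# dominant seventh = G-sharp, B-sharp, D-sharp, F-sharp.
Shared: F-sharp.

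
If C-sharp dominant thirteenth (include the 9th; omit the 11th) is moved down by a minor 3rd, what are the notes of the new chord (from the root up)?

A minor 3rd down from C# is A#, so the new chord is A# dominant thirteenth.
Root: A#
Major 3rd (3rd): C##
Perfect 5th (5th): E#
Minor 7th (7th): G#
Major 9th (9th): B#
Major 13th (13th): F##

A# – C## – E# – G# – B# – F##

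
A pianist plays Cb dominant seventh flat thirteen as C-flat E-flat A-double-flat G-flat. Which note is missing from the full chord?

B-double-flat

Cb dominant seventh flat thirteen = C-flat, E-flat, G-flat, B-double-flat, A-double-flat. The voicing lacks the 7th (minor 7th), B-double-flat.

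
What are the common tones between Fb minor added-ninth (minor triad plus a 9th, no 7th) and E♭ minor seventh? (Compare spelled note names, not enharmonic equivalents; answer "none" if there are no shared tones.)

Gb

Fb minor added-ninth = Fb, Abb, Cb, Gb.
E♭ minor seventh = Eb, Gb, Bb, Db.
Shared: Gb.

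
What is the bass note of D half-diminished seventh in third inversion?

D half-diminished seventh in root position is D–F–Ab–C.
Third inversion places the seventh in the bass, which is C.

C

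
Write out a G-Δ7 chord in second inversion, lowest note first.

G-Δ7 = G–Bb–D–F#; second inversion → fifth (D) lowest.

D  F#  G  Bb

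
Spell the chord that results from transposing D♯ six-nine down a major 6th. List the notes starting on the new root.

F♯, A♯, C♯, D♯, G♯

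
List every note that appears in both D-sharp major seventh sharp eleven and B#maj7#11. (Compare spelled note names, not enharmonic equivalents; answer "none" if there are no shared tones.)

F𝄪

D-sharp major seventh sharp eleven = D♯, F𝄪, A♯, C𝄪, G𝄪.
B#maj7#11 = B♯, D𝄪, F𝄪, A𝄪, E𝄪.
Shared: F𝄪.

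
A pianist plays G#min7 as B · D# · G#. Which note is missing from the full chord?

G#min7 = G#, B, D#, F#. The voicing lacks the 7th (minor 7th), F#.

F#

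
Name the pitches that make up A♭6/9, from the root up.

Ab, C, Eb, F, Bb

Root Ab, quality six-nine:
root → Ab
3rd (major 3rd) → C
5th (perfect 5th) → Eb
6th (major 6th) → F
9th (major 9th) → Bb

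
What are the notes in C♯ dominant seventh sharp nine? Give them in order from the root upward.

C♯  E♯  G♯  B  D𝄪

C♯ dominant seventh sharp nine is a dominant seventh sharp nine built on C♯.
root → C♯
3rd (major 3rd) → E♯
5th (perfect 5th) → G♯
7th (minor 7th) → B
9th (augmented 9th) → D𝄪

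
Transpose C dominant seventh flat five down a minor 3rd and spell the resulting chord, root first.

A  C-sharp  E-flat  G

C down a minor 3rd → A. New chord: A dominant seventh flat five.
- root: A
- major 3rd: C-sharp
- diminished 5th: E-flat
- minor 7th: G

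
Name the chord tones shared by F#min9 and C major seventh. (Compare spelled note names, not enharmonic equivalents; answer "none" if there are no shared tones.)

F#min9 = F#, A, C#, E, G#.
C major seventh = C, E, G, B.
Shared: E.

E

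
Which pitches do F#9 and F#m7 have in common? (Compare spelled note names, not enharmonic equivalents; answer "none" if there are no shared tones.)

F♯ – C♯ – E

F#9: F♯ A♯ C♯ E G♯
F#m7: F♯ A C♯ E
Common to both → F♯, C♯, E.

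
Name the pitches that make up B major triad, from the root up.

Root B, quality major triad:
Root: B
Major 3rd (3rd): D#
Perfect 5th (5th): F#

B – D# – F#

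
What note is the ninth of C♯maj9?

C♯maj9 is built on C♯; its 9th is a major 9th above the root.
A second above C uses the letter D, and the major 9th above C♯ is D♯.

D♯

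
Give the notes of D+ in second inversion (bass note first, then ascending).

A♯, D, F♯

D+ = D–F♯–A♯; second inversion → fifth (A♯) lowest.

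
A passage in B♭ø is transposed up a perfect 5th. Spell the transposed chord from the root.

F – A♭ – C♭ – E♭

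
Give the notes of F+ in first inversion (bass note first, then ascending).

A – C# – F

F+ = F–A–C#; first inversion → third (A) lowest.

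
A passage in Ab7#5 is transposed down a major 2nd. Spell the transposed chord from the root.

G♭  B♭  D  F♭

A major 2nd down from A♭ is G♭, so the new chord is G♭ augmented seventh.
G♭ — root
B♭ — major 3rd
D — augmented 5th
F♭ — minor 7th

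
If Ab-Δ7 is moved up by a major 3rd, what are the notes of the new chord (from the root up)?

C, Eb, G, B

Transposed root: Ab → C (major 3rd up). So we spell C minor-major seventh:
Root: C
Minor 3rd (3rd): Eb
Perfect 5th (5th): G
Major 7th (7th): B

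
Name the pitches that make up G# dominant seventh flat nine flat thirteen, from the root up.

G# B# D# F# A E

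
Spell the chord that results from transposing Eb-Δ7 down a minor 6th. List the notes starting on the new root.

G  B♭  D  F♯

A minor 6th down from E♭ is G, so the new chord is G minor-major seventh.
root → G
3rd (minor 3rd) → B♭
5th (perfect 5th) → D
7th (major 7th) → F♯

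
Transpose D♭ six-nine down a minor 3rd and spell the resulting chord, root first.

D-flat down a minor 3rd → B-flat. New chord: B-flat six-nine.
- root: B-flat
- major 3rd: D
- perfect 5th: F
- major 6th: G
- major 9th: C

B-flat D F G C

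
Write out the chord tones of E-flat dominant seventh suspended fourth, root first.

Root E-flat, quality dominant seventh suspended fourth:
root → E-flat
4th (perfect 4th) → A-flat
5th (perfect 5th) → B-flat
7th (minor 7th) → D-flat

E-flat, A-flat, B-flat, D-flat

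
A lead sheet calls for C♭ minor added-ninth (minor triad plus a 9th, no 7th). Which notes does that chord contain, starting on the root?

Root Cb, quality minor added-ninth:
Root: Cb
Minor 3rd (3rd): Ebb
Perfect 5th (5th): Gb
Major 9th (9th): Db

Cb – Ebb – Gb – Db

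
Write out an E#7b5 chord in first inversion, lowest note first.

G𝄪  B  D♯  E♯

In root position, E#7b5 is E♯–G𝄪–B–D♯.
First inversion puts the third (G𝄪) in the bass.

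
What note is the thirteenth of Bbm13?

Root of Bbm13 = Bb. The 13th is a major 13th: Bb up a major 13th → G.

G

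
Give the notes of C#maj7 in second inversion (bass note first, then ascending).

G#, B#, C#, E#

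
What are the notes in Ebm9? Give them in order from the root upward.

Eb Gb Bb Db F

Ebm9 is a minor ninth built on Eb.
root → Eb
3rd (minor 3rd) → Gb
5th (perfect 5th) → Bb
7th (minor 7th) → Db
9th (major 9th) → F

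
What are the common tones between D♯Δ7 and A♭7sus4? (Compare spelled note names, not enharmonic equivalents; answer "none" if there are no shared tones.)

none

D♯Δ7: D# F## A# C##
A♭7sus4: Ab Db Eb Gb
Common to both → none.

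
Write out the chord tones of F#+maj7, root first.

F#+maj7 is an augmented major seventh built on F#.
root → F#
3rd (major 3rd) → A#
5th (augmented 5th) → C##
7th (major 7th) → E#

F#, A#, C##, E#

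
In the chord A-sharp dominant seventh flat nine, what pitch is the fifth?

A-sharp dominant seventh flat nine is built on A-sharp; its 5th is a perfect 5th above the root.
A fifth above A uses the letter E, and the perfect 5th above A-sharp is E-sharp.

E-sharp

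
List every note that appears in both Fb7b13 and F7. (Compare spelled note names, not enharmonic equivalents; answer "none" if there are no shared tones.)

none

Fb7b13 = Fb, Ab, Cb, Ebb, Dbb.
F7 = F, A, C, Eb.
Shared: none.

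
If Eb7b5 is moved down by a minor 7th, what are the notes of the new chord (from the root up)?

F – A – Cb – Eb

Eb down a minor 7th → F. New chord: F dominant seventh flat five.
- root: F
- major 3rd: A
- diminished 5th: Cb
- minor 7th: Eb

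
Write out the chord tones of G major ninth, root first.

G, B, D, F-sharp, A

G major ninth is a major ninth built on G.
Root: G
Major 3rd (3rd): B
Perfect 5th (5th): D
Major 7th (7th): F-sharp
Major 9th (9th): A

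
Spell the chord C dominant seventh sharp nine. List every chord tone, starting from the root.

C dominant seventh sharp nine is a dominant seventh sharp nine built on C.
root → C
3rd (major 3rd) → E
5th (perfect 5th) → G
7th (minor 7th) → B♭
9th (augmented 9th) → D♯

C, E, G, B♭, D♯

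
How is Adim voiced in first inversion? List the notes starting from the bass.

In root position, Adim is A–C–Eb.
First inversion puts the third (C) in the bass.

C  Eb  A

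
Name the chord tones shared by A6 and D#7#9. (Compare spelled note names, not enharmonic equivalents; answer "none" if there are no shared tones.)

A6 = A, C#, E, F#.
D#7#9 = D#, F##, A#, C#, E##.
Shared: C#.

C#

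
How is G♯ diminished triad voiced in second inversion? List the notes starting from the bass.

G♯ diminished triad = G-sharp–B–D; second inversion → fifth (D) lowest.

D, G-sharp, B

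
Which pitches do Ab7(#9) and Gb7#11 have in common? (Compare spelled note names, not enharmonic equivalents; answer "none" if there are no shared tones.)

Ab7(#9): Ab C Eb Gb B
Gb7#11: Gb Bb Db Fb C
Common to both → C, Gb.

C  Gb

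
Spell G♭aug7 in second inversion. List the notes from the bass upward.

In root position, G♭aug7 is G♭–B♭–D–F♭.
Second inversion puts the fifth (D) in the bass.

D, F♭, G♭, B♭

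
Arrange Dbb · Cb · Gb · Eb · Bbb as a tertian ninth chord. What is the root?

Arranged so that each adjacent pair is a third by letter name: Cb – Eb – Gb – Bbb – Dbb.
The bottom of that stack, Cb, is the root (this is Cb dominant seventh flat nine).

Cb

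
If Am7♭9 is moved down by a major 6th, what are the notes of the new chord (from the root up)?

C E♭ G B♭ D♭

A major 6th down from A is C, so the new chord is C minor seventh flat nine.
- root: C
- minor 3rd: E♭
- perfect 5th: G
- minor 7th: B♭
- minor 9th: D♭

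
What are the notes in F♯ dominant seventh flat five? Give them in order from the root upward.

F♯ dominant seventh flat five: dominant seventh flat five on F#.
root → F#
3rd (major 3rd) → A#
5th (diminished 5th) → C
7th (minor 7th) → E

F#  A#  C  E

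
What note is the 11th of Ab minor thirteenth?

D♭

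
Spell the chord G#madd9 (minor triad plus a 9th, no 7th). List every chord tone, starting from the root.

Root G♯, quality minor added-ninth:
G♯ — root
B — minor 3rd
D♯ — perfect 5th
A♯ — major 9th

G♯  B  D♯  A♯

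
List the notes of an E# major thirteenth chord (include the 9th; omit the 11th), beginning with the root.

E-sharp G-double-sharp B-sharp D-double-sharp F-double-sharp C-double-sharp

Root E-sharp, quality major thirteenth:
E-sharp — root
G-double-sharp — major 3rd
B-sharp — perfect 5th
D-double-sharp — major 7th
F-double-sharp — major 9th
C-double-sharp — major 13th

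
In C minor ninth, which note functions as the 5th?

G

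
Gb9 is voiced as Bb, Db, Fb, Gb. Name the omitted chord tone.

The full Gb9 chord is Gb, Bb, Db, Fb, Ab.
Comparing with the voicing, the major 9th (9th) — Ab — is absent.

Ab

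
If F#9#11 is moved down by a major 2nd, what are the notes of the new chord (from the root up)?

Transposed root: F♯ → E (major 2nd down). So we spell E dominant ninth sharp eleven:
- root: E
- major 3rd: G♯
- perfect 5th: B
- minor 7th: D
- major 9th: F♯
- augmented 11th: A♯

E – G♯ – B – D – F♯ – A♯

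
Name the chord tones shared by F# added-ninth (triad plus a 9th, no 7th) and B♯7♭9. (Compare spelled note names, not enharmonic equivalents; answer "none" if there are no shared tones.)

F# added-ninth: F# A# C# G#
B♯7♭9: B# D## F## A# C#
Common to both → A#, C#.

A# C#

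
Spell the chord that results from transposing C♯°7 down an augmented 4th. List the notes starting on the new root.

G – B♭ – D♭ – F♭

Transposed root: C♯ → G (augmented 4th down). So we spell G diminished seventh:
root → G
3rd (minor 3rd) → B♭
5th (diminished 5th) → D♭
7th (diminished 7th) → F♭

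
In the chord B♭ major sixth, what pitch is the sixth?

G

B♭ major sixth is built on Bb; its 6th is a major 6th above the root.
A sixth above B uses the letter G, and the major 6th above Bb is G.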